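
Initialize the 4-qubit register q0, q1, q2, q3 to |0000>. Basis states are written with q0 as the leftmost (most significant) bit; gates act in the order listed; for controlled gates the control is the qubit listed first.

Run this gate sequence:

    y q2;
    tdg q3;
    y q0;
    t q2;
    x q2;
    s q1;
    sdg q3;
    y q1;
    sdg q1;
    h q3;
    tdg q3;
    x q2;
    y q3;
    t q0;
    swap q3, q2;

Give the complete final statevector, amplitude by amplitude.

The final amplitudes are sqrt(2)*exp(3*I*pi/4)/2 on |1101>, sqrt(2)/2 on |1111>, and 0 on every other basis state.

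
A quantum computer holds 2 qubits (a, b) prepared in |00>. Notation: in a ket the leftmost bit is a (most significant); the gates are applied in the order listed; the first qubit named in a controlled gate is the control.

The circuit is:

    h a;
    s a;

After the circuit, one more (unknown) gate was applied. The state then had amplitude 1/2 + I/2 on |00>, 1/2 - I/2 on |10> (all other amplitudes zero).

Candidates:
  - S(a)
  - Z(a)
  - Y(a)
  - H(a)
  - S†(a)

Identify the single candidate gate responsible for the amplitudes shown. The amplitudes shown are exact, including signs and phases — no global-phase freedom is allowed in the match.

The applied gate was H(a).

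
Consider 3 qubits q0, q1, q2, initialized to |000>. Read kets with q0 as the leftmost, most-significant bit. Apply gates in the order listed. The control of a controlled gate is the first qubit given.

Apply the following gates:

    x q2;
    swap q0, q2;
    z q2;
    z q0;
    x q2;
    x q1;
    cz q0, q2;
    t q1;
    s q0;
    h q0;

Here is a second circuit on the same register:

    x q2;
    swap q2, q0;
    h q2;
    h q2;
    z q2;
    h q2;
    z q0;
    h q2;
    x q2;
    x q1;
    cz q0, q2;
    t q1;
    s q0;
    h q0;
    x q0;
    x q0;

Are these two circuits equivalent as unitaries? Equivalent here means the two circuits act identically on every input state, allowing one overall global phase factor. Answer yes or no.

Yes — the two circuits implement the same unitary up to a global phase.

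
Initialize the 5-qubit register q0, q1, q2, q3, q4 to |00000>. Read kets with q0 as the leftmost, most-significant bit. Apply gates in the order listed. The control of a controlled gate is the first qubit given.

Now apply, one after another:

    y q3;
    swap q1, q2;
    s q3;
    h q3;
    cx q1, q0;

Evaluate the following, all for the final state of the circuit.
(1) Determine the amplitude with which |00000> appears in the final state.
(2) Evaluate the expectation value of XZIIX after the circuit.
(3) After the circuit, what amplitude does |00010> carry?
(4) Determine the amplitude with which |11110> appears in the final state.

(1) |00000> carries amplitude -sqrt(2)/2 in the final state.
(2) In the final state, XZIIX has expectation 0.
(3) The amplitude on |00010> is sqrt(2)/2.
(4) The final state's coefficient on |11110> equals 0.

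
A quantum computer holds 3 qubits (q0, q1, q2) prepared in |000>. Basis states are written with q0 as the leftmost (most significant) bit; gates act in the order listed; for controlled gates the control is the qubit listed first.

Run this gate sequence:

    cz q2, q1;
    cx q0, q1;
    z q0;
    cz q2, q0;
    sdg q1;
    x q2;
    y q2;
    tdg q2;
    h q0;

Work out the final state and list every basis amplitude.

The final amplitudes are -sqrt(2)*I/2 on |000>, -sqrt(2)*I/2 on |100>, and 0 on every other basis state.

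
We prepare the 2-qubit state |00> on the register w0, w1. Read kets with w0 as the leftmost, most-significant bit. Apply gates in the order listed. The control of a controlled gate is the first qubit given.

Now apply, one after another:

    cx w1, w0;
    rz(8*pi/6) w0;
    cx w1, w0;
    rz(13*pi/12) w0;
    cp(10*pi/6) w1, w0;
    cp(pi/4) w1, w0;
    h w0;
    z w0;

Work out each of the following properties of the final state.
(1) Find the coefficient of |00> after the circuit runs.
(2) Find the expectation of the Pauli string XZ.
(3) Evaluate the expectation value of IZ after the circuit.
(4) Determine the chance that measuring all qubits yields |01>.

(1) |00> carries amplitude sqrt(2)*exp(19*I*pi/24)/2 in the final state.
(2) In the final state, XZ has expectation -1.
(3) In the final state, IZ has expectation 1.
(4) A full measurement returns |01> with probability 0.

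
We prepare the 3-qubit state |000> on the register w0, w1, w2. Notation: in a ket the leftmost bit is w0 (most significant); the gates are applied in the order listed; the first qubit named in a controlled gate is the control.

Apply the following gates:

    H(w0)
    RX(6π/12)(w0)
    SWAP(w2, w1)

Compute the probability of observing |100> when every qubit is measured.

A full measurement returns |100> with probability 1/2.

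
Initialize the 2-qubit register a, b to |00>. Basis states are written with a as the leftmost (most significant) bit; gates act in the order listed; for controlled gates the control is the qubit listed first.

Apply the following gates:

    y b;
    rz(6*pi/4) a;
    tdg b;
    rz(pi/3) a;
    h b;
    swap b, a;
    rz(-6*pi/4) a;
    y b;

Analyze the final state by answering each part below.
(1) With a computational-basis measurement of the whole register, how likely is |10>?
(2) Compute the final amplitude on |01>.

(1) A full measurement returns |10> with probability 0.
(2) |01> carries amplitude sqrt(2)*exp(7*I*pi/12)/2 in the final state.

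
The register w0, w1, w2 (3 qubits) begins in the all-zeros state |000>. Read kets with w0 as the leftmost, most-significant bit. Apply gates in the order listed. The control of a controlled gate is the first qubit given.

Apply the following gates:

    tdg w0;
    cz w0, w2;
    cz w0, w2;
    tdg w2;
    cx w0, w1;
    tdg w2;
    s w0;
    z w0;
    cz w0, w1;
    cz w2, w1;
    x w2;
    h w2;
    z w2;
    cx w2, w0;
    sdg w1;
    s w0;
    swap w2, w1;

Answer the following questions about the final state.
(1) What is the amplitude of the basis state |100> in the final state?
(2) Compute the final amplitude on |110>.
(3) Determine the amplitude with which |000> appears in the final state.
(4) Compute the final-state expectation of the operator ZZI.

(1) The final state's coefficient on |100> equals 0.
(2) The final state's coefficient on |110> equals sqrt(2)*I/2.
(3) |000> carries amplitude sqrt(2)/2 in the final state.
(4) In the final state, ZZI has expectation 1.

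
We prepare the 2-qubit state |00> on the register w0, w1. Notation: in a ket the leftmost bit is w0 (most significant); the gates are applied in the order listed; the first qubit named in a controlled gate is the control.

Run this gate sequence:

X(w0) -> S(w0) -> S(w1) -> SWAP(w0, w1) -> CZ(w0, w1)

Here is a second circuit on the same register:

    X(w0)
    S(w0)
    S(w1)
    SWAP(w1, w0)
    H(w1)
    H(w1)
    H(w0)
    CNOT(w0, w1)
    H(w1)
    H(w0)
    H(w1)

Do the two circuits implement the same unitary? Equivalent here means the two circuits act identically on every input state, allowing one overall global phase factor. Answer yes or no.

No, they are not equivalent — no single phase factor reconciles the two unitaries.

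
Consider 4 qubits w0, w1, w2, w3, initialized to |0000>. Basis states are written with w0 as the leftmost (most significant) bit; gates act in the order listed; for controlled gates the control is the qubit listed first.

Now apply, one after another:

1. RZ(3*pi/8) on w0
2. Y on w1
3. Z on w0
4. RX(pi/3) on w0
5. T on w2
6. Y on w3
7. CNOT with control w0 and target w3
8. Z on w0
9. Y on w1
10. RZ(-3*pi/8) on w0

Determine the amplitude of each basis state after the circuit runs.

The resulting statevector has amplitude sqrt(3)*I/2 on |0001>, exp(5*I*pi/8)/2 on |1000>, and 0 on every other basis state.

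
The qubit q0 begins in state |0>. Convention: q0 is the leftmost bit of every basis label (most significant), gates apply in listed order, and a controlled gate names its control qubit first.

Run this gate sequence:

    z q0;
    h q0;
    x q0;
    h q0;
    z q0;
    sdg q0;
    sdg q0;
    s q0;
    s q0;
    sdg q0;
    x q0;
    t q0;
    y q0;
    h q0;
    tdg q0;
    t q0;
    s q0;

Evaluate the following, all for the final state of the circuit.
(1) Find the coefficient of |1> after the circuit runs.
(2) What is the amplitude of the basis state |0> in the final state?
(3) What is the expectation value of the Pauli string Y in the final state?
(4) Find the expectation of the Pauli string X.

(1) The final state's coefficient on |1> equals sqrt(2)*exp(I*pi/4)/2. Key observation: the block from step 2 through step 5 cancels to the identity and can be dropped.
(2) The final state's coefficient on |0> equals -sqrt(2)*exp(3*I*pi/4)/2.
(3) In the final state, Y has expectation 1.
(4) The observable X averages to 0.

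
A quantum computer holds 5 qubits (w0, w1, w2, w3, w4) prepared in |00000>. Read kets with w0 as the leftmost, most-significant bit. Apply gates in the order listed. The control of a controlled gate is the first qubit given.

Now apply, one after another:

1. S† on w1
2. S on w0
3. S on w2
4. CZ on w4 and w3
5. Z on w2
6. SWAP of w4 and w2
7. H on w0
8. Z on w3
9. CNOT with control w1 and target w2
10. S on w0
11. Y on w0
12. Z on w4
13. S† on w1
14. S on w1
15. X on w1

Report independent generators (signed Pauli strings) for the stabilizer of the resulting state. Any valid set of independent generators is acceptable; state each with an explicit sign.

The final state is stabilized by the group generated by +YIIII, -IZIII, +IIZII, +IIIZI, +IIIIZ; other independent generating sets are equally valid.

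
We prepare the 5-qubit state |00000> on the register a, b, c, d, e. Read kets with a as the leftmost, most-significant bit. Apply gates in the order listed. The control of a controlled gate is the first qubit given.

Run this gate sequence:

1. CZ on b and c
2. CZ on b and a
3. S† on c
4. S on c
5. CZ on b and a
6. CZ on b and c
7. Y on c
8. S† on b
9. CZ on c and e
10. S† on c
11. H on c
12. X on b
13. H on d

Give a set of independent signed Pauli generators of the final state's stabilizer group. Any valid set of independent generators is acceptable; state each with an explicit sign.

The stabilizer group can be generated by -IIXII, +IIIXI, +ZIIII, -IZIII, +IIIIZ, among other valid generating sets. Key observation: gates 1-6 undo each other exactly, leaving only the rest of the circuit to track.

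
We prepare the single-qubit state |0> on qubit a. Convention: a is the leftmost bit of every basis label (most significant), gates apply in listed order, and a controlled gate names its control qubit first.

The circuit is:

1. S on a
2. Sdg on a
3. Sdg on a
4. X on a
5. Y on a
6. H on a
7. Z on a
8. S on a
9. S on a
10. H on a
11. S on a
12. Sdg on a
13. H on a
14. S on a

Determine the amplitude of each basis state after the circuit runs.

The resulting statevector has amplitude -sqrt(2)*I/2 on |0>, sqrt(2)/2 on |1>.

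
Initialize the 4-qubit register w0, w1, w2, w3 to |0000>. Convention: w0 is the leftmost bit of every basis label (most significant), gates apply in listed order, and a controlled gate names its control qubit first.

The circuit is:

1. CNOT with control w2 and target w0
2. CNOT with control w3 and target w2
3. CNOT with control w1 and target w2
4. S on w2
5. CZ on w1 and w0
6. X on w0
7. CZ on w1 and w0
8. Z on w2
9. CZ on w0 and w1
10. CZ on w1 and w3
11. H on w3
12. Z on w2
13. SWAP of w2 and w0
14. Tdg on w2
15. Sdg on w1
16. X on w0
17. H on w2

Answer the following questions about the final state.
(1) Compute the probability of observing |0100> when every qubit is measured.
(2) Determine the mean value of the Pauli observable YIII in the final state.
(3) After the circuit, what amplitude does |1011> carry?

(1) Outcome |0100> occurs with probability 0.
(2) The observable YIII averages to 0.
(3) |1011> carries amplitude exp(3*I*pi/4)/2 in the final state.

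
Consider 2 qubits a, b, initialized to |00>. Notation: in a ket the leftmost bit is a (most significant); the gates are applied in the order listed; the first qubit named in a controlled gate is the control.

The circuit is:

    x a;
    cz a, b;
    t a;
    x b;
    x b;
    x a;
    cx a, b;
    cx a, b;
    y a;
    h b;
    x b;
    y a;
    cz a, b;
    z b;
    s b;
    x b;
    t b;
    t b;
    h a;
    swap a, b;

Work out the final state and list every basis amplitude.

The resulting statevector has amplitude -exp(3*I*pi/4)/2 on |00>, -exp(3*I*pi/4)/2 on |01>, exp(3*I*pi/4)/2 on |10>, exp(3*I*pi/4)/2 on |11>.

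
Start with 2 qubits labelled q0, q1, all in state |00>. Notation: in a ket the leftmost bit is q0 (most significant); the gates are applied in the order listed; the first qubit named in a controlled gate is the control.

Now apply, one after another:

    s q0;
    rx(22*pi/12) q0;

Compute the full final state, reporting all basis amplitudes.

The final amplitudes are -sqrt(6)/4 - sqrt(2)/4 on |00>, 0 on |01>, I*(-sqrt(6) + sqrt(2))/4 on |10>, 0 on |11>.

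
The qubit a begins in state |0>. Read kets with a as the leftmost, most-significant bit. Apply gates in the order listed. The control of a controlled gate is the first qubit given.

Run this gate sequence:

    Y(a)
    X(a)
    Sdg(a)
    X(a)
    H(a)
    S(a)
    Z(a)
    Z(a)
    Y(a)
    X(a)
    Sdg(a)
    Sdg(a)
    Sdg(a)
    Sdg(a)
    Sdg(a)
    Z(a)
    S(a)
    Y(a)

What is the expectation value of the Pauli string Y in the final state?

In the final state, Y has expectation -1.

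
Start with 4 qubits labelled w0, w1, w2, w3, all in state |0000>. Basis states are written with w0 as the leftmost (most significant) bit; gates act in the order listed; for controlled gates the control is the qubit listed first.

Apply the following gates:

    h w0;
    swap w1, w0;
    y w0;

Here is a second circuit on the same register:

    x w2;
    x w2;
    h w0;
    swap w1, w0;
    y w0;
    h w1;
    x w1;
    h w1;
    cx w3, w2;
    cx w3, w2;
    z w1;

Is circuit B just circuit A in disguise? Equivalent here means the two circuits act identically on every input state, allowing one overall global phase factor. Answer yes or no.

Yes: on every input state the two circuits agree up to one overall phase factor.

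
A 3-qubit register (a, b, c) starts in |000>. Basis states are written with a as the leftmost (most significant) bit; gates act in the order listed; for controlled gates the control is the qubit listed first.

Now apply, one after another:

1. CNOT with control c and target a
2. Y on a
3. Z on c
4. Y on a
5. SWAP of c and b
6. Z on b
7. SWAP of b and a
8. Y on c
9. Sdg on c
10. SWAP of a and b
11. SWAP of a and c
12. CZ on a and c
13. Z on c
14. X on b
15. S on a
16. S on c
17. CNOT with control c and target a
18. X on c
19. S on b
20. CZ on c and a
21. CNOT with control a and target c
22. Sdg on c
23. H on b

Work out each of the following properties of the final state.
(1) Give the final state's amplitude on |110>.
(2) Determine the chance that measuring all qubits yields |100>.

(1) The amplitude on |110> is -sqrt(2)/2.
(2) Outcome |100> occurs with probability 1/2.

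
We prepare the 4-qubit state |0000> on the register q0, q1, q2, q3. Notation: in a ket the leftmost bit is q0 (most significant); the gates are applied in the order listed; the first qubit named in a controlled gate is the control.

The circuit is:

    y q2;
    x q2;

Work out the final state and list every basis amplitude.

The resulting statevector has amplitude I on |0000>, and 0 on every other basis state.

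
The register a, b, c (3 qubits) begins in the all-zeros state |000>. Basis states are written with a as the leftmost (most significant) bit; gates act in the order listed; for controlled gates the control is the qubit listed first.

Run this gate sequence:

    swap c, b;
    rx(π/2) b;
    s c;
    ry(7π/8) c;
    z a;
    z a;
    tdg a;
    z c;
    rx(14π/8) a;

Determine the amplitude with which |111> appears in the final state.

The amplitude on |111> is sqrt(4 - 2*sqrt(2))*cos(pi/16)/4.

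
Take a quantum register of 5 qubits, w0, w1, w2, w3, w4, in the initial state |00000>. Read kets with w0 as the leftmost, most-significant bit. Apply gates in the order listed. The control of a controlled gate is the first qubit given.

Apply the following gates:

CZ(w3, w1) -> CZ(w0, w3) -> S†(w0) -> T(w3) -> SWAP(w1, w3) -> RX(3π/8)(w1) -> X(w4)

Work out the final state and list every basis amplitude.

After the circuit, the state carries amplitude cos(3*pi/16) on |00001>, -I*sin(3*pi/16) on |01001>, and 0 on every other basis state.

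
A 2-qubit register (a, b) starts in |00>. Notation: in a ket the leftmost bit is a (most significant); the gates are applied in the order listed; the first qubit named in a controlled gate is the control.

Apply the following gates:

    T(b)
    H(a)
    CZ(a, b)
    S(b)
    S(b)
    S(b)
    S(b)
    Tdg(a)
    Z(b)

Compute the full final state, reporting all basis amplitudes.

The final amplitudes are sqrt(2)/2 on |00>, 0 on |01>, -sqrt(2)*exp(3*I*pi/4)/2 on |10>, 0 on |11>. Key observation: gates 4-7 undo each other exactly, leaving only the rest of the circuit to track.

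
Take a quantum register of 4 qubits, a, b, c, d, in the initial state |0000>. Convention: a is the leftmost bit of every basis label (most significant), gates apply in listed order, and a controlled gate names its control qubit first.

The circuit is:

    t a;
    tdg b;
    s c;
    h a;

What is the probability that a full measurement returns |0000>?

The probability of measuring |0000> is 1/2.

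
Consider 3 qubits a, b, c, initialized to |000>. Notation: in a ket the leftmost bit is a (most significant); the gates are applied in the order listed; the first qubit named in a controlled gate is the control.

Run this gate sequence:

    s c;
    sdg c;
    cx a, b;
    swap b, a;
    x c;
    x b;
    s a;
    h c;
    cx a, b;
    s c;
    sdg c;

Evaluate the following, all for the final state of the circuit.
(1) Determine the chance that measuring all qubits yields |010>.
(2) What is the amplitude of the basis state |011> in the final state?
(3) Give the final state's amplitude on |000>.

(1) The probability of measuring |010> is 1/2.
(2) The final state's coefficient on |011> equals -sqrt(2)/2.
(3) |000> carries amplitude 0 in the final state.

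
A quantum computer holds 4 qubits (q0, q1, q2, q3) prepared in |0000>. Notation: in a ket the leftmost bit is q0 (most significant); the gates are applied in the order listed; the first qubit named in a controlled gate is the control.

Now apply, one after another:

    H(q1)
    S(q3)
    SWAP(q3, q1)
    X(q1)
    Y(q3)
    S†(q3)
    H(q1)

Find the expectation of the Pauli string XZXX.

The expectation value of XZXX is 0.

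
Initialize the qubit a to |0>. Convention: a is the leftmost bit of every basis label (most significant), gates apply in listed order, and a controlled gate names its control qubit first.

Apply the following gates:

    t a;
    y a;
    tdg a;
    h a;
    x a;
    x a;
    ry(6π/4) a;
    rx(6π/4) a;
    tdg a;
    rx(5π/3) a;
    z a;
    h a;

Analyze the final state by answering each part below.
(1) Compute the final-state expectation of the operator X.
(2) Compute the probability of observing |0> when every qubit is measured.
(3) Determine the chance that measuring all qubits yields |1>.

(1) The expectation value of X is sqrt(6)/4. Key observation: the block from step 5 through step 6 cancels to the identity and can be dropped.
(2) The probability of measuring |0> is sqrt(2)/4 + 1/2.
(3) Outcome |1> occurs with probability 1/2 - sqrt(2)/4.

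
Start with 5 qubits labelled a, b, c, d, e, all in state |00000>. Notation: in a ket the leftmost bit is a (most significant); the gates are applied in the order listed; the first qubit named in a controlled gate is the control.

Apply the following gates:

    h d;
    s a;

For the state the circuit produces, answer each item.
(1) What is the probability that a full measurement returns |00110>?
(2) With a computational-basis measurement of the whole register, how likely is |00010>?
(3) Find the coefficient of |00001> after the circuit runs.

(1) A full measurement returns |00110> with probability 0.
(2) Outcome |00010> occurs with probability 1/2.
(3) The final state's coefficient on |00001> equals 0.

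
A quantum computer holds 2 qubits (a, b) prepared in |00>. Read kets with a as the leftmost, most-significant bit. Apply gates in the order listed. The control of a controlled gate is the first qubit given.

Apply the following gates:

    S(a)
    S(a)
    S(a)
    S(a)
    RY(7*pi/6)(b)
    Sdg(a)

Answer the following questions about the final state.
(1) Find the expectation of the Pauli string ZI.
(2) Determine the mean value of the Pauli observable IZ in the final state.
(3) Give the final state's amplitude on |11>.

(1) The expectation value of ZI is 1. Key observation: the block from step 1 through step 4 cancels to the identity and can be dropped.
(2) The observable IZ averages to -sqrt(3)/2.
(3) |11> carries amplitude 0 in the final state.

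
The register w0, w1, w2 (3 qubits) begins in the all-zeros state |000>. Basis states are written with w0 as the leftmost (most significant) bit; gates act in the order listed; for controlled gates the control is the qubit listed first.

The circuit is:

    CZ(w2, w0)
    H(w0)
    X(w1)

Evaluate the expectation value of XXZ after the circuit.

In the final state, XXZ has expectation 0.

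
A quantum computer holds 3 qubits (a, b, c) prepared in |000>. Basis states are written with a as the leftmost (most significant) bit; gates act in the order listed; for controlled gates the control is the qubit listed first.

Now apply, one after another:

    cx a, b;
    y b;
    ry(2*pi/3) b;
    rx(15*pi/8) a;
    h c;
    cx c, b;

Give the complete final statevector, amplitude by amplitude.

The final amplitudes are sqrt(6)*I*cos(pi/16)/4 on |000>, -sqrt(2)*I*cos(pi/16)/4 on |001>, -sqrt(2)*I*cos(pi/16)/4 on |010>, sqrt(6)*I*cos(pi/16)/4 on |011>, -sqrt(6)*sin(pi/16)/4 on |100>, sqrt(2)*sin(pi/16)/4 on |101>, sqrt(2)*sin(pi/16)/4 on |110>, -sqrt(6)*sin(pi/16)/4 on |111>.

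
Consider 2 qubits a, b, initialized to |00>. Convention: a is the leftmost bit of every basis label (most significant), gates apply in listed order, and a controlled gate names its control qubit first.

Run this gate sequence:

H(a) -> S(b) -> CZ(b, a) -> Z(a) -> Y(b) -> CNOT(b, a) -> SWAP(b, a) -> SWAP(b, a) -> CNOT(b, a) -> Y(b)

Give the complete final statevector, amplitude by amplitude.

The resulting statevector has amplitude sqrt(2)/2 on |00>, 0 on |01>, -sqrt(2)/2 on |10>, 0 on |11>. Key observation: gates 5-10 undo each other exactly, leaving only the rest of the circuit to track.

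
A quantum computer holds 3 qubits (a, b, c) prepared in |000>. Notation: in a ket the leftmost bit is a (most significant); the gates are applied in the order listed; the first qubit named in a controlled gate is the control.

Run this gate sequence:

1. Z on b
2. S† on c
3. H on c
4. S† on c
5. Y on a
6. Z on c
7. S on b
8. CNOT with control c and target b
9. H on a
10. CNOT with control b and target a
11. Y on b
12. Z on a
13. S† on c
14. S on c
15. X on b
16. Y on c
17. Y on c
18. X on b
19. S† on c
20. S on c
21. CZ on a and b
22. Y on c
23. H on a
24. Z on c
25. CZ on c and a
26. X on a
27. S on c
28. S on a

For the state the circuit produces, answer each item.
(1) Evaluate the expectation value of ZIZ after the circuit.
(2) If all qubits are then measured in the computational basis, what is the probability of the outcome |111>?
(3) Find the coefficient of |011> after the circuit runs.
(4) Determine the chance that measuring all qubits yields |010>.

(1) The observable ZIZ averages to -1.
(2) A full measurement returns |111> with probability 0.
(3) The final state's coefficient on |011> equals sqrt(2)/2.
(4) A full measurement returns |010> with probability 0.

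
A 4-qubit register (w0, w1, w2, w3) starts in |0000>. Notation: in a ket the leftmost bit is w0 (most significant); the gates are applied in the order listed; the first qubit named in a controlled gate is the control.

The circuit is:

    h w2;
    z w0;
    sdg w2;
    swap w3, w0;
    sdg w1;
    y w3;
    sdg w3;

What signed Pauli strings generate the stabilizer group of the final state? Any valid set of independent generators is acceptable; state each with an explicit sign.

One valid set of independent stabilizer generators is -IIYI, +ZIII, +IZII, -IIIZ (any independent generating set of the same group is equally correct).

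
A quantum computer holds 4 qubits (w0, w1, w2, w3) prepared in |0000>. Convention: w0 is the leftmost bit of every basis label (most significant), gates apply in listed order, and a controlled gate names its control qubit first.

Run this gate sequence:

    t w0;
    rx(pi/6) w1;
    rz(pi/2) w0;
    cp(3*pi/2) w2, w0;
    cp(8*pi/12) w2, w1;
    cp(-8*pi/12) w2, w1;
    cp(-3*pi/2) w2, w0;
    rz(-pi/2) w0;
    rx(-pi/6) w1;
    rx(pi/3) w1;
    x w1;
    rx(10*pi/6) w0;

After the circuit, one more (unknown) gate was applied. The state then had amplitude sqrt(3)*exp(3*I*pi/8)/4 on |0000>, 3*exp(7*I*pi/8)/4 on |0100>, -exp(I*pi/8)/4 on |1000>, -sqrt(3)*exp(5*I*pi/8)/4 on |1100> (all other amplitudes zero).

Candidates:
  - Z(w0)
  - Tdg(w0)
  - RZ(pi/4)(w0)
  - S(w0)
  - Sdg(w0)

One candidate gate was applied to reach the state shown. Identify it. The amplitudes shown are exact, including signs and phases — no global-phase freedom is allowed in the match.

The applied gate was RZ(pi/4)(w0).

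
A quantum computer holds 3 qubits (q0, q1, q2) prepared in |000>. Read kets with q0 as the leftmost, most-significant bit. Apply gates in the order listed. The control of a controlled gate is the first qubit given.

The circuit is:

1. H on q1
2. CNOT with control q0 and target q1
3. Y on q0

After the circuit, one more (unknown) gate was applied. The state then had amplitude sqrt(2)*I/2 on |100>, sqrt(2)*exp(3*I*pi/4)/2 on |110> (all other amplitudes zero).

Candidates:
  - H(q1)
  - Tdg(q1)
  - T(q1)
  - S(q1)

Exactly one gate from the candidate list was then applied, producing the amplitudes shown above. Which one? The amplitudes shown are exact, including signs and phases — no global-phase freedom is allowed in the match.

The unique candidate consistent with the amplitudes is T(q1).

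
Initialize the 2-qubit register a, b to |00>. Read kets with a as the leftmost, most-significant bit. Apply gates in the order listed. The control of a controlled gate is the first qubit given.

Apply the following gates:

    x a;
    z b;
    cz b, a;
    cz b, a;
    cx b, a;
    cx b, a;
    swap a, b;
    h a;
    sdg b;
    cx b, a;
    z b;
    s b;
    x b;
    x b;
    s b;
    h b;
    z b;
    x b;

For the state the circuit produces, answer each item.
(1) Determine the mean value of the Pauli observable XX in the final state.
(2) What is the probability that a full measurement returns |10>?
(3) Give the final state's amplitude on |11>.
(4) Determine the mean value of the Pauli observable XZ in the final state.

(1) In the final state, XX has expectation 1.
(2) Outcome |10> occurs with probability 1/4.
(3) The amplitude on |11> is -I/2.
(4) The observable XZ averages to 0.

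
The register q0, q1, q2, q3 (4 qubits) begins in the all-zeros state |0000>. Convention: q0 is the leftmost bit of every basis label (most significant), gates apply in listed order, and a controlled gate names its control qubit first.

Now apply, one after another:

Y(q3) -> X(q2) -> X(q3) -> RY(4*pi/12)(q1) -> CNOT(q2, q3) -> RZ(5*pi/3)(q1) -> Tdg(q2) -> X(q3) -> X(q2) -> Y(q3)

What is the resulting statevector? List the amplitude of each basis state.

After the circuit, the state carries amplitude -sqrt(3)*exp(11*I*pi/12)/2 on |0001>, -exp(7*I*pi/12)/2 on |0101>, and 0 on every other basis state.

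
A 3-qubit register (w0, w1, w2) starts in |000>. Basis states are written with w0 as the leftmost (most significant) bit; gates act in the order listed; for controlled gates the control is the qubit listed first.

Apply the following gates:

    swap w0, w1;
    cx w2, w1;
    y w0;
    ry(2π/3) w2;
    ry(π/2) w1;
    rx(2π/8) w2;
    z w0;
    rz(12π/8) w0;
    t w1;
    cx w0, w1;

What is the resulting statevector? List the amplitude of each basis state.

After the circuit, the state carries amplitude 0 on |000>, 0 on |001>, 0 on |010>, 0 on |011>, sqrt(12 - 6*sqrt(2))/8 + I*sqrt(2*sqrt(2) + 4)/8 on |100>, sqrt(4 - 2*sqrt(2))/8 + I*sqrt(6*sqrt(2) + 12)/8 on |101>, -sqrt(12 - 6*sqrt(2))*exp(3*I*pi/4)/8 + sqrt(2*sqrt(2) + 4)*exp(I*pi/4)/8 on |110>, -sqrt(4 - 2*sqrt(2))*exp(3*I*pi/4)/8 + sqrt(6*sqrt(2) + 12)*exp(I*pi/4)/8 on |111>.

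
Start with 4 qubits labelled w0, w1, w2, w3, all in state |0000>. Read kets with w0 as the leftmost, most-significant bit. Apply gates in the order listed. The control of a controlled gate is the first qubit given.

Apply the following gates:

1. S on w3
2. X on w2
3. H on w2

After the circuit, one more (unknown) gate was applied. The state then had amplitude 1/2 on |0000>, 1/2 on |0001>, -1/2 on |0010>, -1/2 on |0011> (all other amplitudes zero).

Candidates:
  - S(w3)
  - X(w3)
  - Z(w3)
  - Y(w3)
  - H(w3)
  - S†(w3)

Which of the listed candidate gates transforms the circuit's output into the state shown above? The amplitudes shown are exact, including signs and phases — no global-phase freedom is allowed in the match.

The unique candidate consistent with the amplitudes is H(w3).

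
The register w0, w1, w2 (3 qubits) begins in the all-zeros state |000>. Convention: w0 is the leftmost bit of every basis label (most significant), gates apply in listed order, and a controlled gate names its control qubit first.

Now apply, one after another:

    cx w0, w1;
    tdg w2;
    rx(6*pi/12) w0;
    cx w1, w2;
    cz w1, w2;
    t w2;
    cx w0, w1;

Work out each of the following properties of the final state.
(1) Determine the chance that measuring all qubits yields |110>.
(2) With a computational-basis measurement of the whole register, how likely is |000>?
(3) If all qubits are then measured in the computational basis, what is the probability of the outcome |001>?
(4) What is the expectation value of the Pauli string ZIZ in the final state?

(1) Outcome |110> occurs with probability 1/2.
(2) A full measurement returns |000> with probability 1/2.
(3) A full measurement returns |001> with probability 0.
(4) The expectation value of ZIZ is 0.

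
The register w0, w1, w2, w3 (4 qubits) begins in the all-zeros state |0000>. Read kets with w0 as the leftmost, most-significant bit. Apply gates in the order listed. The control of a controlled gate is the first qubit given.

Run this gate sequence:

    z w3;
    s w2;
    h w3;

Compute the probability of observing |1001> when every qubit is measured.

Outcome |1001> occurs with probability 0.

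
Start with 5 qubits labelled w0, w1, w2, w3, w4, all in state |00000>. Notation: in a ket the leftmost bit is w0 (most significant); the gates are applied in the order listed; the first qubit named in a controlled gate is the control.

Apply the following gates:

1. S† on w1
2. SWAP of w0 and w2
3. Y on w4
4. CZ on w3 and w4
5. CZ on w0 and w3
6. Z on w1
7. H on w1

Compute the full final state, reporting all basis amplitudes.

The resulting statevector has amplitude sqrt(2)*I/2 on |00001>, sqrt(2)*I/2 on |01001>, and 0 on every other basis state.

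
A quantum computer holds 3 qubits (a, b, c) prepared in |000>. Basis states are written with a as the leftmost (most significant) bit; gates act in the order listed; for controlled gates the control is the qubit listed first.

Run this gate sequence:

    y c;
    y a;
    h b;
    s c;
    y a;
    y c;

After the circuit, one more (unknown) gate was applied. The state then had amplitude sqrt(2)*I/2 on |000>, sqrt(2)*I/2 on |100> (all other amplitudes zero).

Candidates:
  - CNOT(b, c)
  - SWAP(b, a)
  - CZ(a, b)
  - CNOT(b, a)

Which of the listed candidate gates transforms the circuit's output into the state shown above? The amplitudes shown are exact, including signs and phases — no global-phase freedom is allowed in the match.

The unique candidate consistent with the amplitudes is SWAP(b, a).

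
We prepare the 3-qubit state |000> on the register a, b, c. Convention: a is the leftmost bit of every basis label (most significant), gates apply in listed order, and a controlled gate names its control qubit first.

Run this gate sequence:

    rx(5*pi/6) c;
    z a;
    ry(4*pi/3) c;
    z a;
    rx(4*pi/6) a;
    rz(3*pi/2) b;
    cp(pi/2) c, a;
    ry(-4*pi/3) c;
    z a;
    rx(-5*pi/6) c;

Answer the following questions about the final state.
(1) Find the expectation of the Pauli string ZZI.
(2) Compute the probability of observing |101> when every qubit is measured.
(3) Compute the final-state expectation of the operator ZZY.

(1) The expectation value of ZZI is -1/2.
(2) A full measurement returns |101> with probability 39/128.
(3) The observable ZZY averages to 27*sqrt(3)/64.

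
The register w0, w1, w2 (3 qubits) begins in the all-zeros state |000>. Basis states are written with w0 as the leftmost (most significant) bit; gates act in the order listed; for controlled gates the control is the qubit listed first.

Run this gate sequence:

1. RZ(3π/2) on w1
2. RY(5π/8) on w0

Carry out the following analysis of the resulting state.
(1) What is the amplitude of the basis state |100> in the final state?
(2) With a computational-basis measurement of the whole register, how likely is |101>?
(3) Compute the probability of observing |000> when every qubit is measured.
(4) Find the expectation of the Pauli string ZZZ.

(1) The final state's coefficient on |100> equals -exp(I*pi/4)*sin(5*pi/16).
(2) The probability of measuring |101> is 0.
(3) Outcome |000> occurs with probability cos(5*pi/16)**2.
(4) The observable ZZZ averages to -sqrt(2 - sqrt(2))/2.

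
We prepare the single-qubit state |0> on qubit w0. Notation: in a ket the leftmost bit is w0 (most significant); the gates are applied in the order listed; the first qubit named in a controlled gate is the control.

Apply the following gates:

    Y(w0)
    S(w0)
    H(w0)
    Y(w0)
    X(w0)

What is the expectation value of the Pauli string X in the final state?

In the final state, X has expectation 1.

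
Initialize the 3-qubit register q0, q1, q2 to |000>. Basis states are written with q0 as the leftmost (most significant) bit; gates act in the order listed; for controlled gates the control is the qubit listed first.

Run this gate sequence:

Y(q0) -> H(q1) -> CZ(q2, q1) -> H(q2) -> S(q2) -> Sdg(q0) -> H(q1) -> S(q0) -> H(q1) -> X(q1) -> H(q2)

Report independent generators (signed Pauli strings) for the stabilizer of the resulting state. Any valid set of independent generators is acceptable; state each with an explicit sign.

The stabilizer group can be generated by +IXI, -IIY, -ZII, among other valid generating sets.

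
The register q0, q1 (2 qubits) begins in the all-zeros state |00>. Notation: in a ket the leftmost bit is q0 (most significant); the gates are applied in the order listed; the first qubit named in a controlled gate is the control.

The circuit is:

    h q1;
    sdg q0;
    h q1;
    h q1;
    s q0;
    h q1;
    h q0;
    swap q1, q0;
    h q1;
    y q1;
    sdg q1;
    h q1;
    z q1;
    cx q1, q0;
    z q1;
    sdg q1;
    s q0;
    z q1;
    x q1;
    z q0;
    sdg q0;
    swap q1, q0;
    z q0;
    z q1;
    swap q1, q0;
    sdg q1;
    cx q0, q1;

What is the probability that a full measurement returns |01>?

A full measurement returns |01> with probability 1/2. Key observation: the block from step 1 through step 6 cancels to the identity and can be dropped.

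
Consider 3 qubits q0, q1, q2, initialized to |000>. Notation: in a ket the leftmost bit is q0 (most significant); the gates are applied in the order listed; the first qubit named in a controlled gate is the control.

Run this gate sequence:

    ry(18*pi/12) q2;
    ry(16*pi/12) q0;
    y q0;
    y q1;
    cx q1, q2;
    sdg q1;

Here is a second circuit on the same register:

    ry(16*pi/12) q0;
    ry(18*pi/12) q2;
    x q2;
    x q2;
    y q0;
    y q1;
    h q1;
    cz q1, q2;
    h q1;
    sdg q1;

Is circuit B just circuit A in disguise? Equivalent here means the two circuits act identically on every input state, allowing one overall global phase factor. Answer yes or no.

No, they are not equivalent — no single phase factor reconciles the two unitaries.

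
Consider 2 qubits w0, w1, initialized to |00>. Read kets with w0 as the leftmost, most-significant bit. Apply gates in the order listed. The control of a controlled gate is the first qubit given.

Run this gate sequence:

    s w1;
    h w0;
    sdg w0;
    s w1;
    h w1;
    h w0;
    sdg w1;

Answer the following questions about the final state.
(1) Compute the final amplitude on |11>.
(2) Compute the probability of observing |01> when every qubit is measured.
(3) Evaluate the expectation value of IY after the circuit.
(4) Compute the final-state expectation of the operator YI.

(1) The final state's coefficient on |11> equals sqrt(2)*(1 - I)/4.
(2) The probability of measuring |01> is 1/4.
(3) The observable IY averages to -1.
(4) The expectation value of YI is 1.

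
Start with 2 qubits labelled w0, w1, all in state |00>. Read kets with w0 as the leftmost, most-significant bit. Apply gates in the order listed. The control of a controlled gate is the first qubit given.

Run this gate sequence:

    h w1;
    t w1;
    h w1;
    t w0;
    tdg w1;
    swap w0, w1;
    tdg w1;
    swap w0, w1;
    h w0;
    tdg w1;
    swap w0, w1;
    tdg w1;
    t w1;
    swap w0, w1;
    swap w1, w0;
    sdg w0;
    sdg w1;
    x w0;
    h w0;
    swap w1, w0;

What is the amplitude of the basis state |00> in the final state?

The amplitude on |00> is exp(I*pi/4)/2. Key observation: the block from step 11 through step 14 cancels to the identity and can be dropped.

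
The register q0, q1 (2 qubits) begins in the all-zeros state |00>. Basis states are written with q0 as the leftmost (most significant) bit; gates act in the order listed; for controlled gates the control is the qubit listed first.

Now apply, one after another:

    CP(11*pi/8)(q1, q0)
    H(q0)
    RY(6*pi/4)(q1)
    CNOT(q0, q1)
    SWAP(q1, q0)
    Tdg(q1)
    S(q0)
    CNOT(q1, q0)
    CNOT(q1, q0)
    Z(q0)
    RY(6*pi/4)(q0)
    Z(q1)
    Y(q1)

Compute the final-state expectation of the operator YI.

In the final state, YI has expectation 1. Key observation: steps 8-9 multiply out to the identity, so the circuit reduces to the remaining gates.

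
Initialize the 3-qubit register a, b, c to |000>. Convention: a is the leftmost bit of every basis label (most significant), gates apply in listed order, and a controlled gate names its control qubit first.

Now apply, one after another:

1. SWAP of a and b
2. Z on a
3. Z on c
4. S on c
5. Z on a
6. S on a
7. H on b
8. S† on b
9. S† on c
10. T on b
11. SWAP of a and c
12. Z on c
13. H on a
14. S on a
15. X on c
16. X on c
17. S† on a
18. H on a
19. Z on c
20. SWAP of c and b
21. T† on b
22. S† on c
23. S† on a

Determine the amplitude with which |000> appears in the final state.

The final state's coefficient on |000> equals sqrt(2)/2.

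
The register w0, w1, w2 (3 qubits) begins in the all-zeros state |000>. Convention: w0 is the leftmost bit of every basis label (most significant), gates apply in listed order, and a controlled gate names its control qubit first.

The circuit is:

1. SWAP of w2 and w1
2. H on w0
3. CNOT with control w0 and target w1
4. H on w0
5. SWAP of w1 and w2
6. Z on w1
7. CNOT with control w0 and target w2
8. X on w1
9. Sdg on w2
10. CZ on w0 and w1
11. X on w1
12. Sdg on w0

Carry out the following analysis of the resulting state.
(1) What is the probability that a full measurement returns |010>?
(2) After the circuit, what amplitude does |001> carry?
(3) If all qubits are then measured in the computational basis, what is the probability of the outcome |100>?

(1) Outcome |010> occurs with probability 0.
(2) The amplitude on |001> is -I/2.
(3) Outcome |100> occurs with probability 1/4.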